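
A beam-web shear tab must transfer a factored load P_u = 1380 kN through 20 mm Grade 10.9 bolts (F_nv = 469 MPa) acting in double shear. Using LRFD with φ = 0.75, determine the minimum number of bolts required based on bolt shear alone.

A_b = π·20²/4 = 314.2 mm².
Per-bolt design strength φR_n = 0.75 × 469 × 314.2 × 2 / 1000 = 221 kN.
n ≥ 1380 / 221 = 6.244 → use 7 bolts.

7 bolts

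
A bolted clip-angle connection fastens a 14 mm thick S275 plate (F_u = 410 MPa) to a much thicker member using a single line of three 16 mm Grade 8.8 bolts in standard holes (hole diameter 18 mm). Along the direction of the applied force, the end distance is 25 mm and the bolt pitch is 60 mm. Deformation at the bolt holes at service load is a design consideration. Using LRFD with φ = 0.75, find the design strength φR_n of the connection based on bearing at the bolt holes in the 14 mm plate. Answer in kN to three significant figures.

Per bolt r_n = 1.2 l_c t F_u ≤ 2.4 d t F_u; upper limit = 2.4 × 16 × 14 × 410 / 1000 = 220.4 kN.
Edge bolt: l_c = 25 − 18/2 = 16 mm → 1.2 × 16 × 14 × 410 / 1000 = 110.2 → r_n = 110.2 kN.
Interior bolts: l_c = 60 − 18 = 42 mm → 1.2 × 42 × 14 × 410 / 1000 = 289.3 → r_n = 220.4 kN.
R_n = 1 × 110.2 + 2 × 220.4 = 551 kN.
Design strength φR_n = 0.75 × 551 = 413 kN.

413 kN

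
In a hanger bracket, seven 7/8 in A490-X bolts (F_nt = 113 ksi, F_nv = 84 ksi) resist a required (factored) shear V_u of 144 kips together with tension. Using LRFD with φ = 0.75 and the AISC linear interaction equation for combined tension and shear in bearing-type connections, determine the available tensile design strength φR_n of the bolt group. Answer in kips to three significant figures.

270 kips

A_b = π·0.875²/4 = 0.6013 in²; f_rv = 144 / (7 × 0.6013) = 34.21 ksi.
F'_nt = 1.3 F_nt − (F_nt / φF_nv) f_rv = 1.3·113 − (113/(0.75·84))·34.21 = 85.54 ksi, capped at F_nt → F'_nt = 85.54 ksi.
R_n = F'_nt · A_b · n = 85.54 × 0.6013 × 7 = 360.1 kips.
Design strength φR_n = 0.75 × 360.1 = 270 kips.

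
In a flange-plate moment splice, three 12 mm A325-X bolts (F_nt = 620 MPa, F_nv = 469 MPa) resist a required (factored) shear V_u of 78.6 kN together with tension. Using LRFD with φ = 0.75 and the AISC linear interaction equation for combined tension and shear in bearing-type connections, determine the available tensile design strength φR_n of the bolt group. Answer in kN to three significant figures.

A_b = π·12²/4 = 113.1 mm²; f_rv = 78.6 × 1000 / (3 × 113.1) = 231.7 MPa.
F'_nt = 1.3 F_nt − (F_nt / φF_nv) f_rv = 1.3·620 − (620/(0.75·469))·231.7 = 397.7 MPa, capped at F_nt → F'_nt = 397.7 MPa.
R_n = F'_nt · A_b · n = 397.7 × 113.1 × 3 / 1000 = 134.9 kN.
Design strength φR_n = 0.75 × 134.9 = 101 kN.

101 kN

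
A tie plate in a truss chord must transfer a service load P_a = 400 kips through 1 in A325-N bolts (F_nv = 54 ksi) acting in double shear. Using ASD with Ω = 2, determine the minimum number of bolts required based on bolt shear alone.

10 bolts

A_b = π·1²/4 = 0.7854 in².
Per-bolt allowable strength R_n/Ω = 54 × 0.7854 × 2 / 2 = 42.41 kips.
n ≥ 400 / 42.41 = 9.431 → use 10 bolts.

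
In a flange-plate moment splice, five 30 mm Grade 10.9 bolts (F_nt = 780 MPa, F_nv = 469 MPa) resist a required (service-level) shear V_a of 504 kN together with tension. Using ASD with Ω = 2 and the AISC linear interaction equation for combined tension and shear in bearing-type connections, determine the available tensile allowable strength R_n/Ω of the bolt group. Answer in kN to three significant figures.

A_b = π·30²/4 = 706.9 mm²; f_rv = 504 × 1000 / (5 × 706.9) = 142.6 MPa.
F'_nt = 1.3 F_nt − (Ω F_nt / F_nv) f_rv = 1.3·780 − (2·780/469)·142.6 = 539.7 MPa, capped at F_nt → F'_nt = 539.7 MPa.
R_n = F'_nt · A_b · n = 539.7 × 706.9 × 5 / 1000 = 1907 kN.
Allowable strength R_n/Ω = 1907 / 2 = 954 kN.

954 kN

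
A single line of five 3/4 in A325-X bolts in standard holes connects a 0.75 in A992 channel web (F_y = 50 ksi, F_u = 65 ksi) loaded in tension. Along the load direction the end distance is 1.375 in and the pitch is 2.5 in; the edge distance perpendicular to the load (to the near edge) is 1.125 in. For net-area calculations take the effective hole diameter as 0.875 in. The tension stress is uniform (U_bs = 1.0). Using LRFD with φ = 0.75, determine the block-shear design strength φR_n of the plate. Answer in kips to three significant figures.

188 kips

Shear plane L_v = 1.375 + 4·2.5 = 11.38 in; A_gv = 11.38 × 0.75 = 8.531 in².
A_nv = (11.38 − 4.5·0.875) × 0.75 = 5.578 in².
A_nt = (1.125 − 0.5·0.875) × 0.75 = 0.5156 in².
0.6 F_u A_nv = 217.5 kips; 0.6 F_y A_gv = 255.9 kips → shear rupture governs the shear term.
R_n = 217.5 + 1.0 × 65 × 0.5156 = 251.1 kips.
Design strength φR_n = 0.75 × 251.1 = 188 kips.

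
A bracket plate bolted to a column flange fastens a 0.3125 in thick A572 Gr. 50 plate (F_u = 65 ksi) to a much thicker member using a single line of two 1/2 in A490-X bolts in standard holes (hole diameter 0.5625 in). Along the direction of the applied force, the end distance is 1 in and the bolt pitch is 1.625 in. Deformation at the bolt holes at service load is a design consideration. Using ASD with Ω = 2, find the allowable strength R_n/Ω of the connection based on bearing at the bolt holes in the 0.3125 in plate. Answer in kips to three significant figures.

Per bolt r_n = 1.2 l_c t F_u ≤ 2.4 d t F_u; upper limit = 2.4 × 0.5 × 0.3125 × 65 = 24.38 kips.
Edge bolt: l_c = 1 − 0.5625/2 = 0.7188 in → 1.2 × 0.7188 × 0.3125 × 65 = 17.52 → r_n = 17.52 kips.
Interior bolts: l_c = 1.625 − 0.5625 = 1.062 in → 1.2 × 1.062 × 0.3125 × 65 = 25.9 → r_n = 24.38 kips.
R_n = 1 × 17.52 + 1 × 24.38 = 41.89 kips.
Allowable strength R_n/Ω = 41.89 / 2 = 20.9 kips.

20.9 kips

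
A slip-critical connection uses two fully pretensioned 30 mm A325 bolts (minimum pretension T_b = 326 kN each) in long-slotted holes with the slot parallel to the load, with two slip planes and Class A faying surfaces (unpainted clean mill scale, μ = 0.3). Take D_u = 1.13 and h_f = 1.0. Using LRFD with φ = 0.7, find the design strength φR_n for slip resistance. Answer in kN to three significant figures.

R_n = μ · D_u · h_f · T_b · n_s · n_b = 0.3 × 1.13 × 1.0 × 326 × 2 × 2 = 442.1 kN.
Design strength φR_n = 0.7 × 442.1 = 309 kN.

309 kN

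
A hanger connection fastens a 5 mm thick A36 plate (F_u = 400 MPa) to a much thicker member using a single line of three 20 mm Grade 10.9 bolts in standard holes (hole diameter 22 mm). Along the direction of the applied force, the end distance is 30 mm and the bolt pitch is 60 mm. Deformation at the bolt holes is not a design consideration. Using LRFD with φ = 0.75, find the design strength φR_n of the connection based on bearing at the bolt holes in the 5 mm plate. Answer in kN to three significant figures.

214 kN

Per bolt r_n = 1.5 l_c t F_u ≤ 3.0 d t F_u; upper limit = 3.0 × 20 × 5 × 400 / 1000 = 120 kN.
Edge bolt: l_c = 30 − 22/2 = 19 mm → 1.5 × 19 × 5 × 400 / 1000 = 57 → r_n = 57 kN.
Interior bolts: l_c = 60 − 22 = 38 mm → 1.5 × 38 × 5 × 400 / 1000 = 114 → r_n = 114 kN.
R_n = 1 × 57 + 2 × 114 = 285 kN.
Design strength φR_n = 0.75 × 285 = 214 kN.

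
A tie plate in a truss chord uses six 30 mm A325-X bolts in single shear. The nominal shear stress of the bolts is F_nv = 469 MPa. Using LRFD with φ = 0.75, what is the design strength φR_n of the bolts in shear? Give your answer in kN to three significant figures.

A_b = π × 30² / 4 = 706.9 mm².
R_n = F_nv · A_b · n · n_s = 469 × 706.9 × 6 × 1 / 1000 = 1989 kN.
Design strength φR_n = 0.75 × 1989 = 1490 kN.

1490 kN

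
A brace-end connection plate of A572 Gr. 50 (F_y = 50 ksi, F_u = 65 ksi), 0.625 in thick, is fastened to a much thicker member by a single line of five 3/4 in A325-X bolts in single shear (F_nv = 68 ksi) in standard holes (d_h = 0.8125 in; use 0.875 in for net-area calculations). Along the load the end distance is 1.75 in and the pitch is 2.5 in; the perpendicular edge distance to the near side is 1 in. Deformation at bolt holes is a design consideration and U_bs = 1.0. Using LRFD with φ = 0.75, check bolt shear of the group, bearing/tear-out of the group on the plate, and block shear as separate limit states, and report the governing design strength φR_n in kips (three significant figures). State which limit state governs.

Bolt shear: A_b = π·0.75²/4 = 0.4418 in²; R_n = 68 × 0.4418 × 5 × 1 = 150.2 kips → 0.75 × 150.2 = 113 kips.
Bearing: edge l_c = 1.344, r_n = 65.51 kips; interior l_c = 1.688, r_n = 73.12 kips; R_n = 65.51 + 4·73.12 = 358 kips → 269 kips.
Block shear: A_gv = 7.344, A_nv = 4.883, A_nt = 0.3516 in²; R_n = min(0.6F_uA_nv, 0.6F_yA_gv) + U_bs·F_u·A_nt = 213.3 kips → 160 kips.
Bolt shear governs: 113 kips.

113 kips (bolt shear governs)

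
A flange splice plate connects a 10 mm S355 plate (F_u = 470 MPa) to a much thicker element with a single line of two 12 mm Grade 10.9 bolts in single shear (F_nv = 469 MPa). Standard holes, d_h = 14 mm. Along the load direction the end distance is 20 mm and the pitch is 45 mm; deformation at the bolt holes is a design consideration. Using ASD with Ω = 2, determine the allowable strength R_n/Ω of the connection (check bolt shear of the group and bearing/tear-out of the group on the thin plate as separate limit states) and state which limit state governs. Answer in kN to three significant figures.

Bolt shear: A_b = π·12²/4 = 113.1 mm²; R_n = 469 × 113.1 × 2 × 1 / 1000 = 106.1 kN → 106.1 / 2 = 53 kN.
Bearing (1.2 l_c t F_u ≤ 2.4 d t F_u): upper limit = 2.4·12·10·470 / 1000 = 135.4 kN.
  Edge l_c = 20 − 14/2 = 13 → r_n = 73.32 kN; interior l_c = 45 − 14 = 31 → r_n = 135.4 kN.
  R_n,bearing = 1·73.32 + 1·135.4 = 208.7 kN → 208.7 / 2 = 104 kN.
Bolt shear governs: 53 kN.

53 kN (bolt shear governs)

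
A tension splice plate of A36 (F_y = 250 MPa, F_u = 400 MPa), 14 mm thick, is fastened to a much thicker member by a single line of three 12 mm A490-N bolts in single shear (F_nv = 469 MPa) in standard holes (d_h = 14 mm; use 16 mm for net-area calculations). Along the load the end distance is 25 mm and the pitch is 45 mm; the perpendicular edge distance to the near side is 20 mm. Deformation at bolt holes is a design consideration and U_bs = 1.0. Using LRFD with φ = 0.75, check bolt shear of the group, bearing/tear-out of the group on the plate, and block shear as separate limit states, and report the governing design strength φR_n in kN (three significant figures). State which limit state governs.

Bolt shear: A_b = π·12²/4 = 113.1 mm²; R_n = 469 × 113.1 × 3 × 1 / 1000 = 159.1 kN → 0.75 × 159.1 = 119 kN.
Bearing: edge l_c = 18, r_n = 121 kN; interior l_c = 31, r_n = 161.3 kN; R_n = 121 + 2·161.3 = 443.5 kN → 333 kN.
Block shear: A_gv = 1610, A_nv = 1050, A_nt = 168 mm²; R_n = min(0.6F_uA_nv, 0.6F_yA_gv) + U_bs·F_u·A_nt = 308.7 kN → 232 kN.
Bolt shear governs: 119 kN.

119 kN (bolt shear governs)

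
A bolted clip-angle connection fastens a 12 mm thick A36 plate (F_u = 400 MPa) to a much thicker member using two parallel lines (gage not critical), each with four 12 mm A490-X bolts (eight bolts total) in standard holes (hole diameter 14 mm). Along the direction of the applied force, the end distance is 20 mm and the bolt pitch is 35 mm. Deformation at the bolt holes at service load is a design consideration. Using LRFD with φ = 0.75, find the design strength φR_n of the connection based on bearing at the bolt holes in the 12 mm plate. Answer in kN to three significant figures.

657 kN

Per bolt r_n = 1.2 l_c t F_u ≤ 2.4 d t F_u; upper limit = 2.4 × 12 × 12 × 400 / 1000 = 138.2 kN.
Edge bolt: l_c = 20 − 14/2 = 13 mm → 1.2 × 13 × 12 × 400 / 1000 = 74.88 → r_n = 74.88 kN.
Interior bolts: l_c = 35 − 14 = 21 mm → 1.2 × 21 × 12 × 400 / 1000 = 121 → r_n = 121 kN.
R_n = 2 × 74.88 + 6 × 121 = 875.5 kN.
Design strength φR_n = 0.75 × 875.5 = 657 kN.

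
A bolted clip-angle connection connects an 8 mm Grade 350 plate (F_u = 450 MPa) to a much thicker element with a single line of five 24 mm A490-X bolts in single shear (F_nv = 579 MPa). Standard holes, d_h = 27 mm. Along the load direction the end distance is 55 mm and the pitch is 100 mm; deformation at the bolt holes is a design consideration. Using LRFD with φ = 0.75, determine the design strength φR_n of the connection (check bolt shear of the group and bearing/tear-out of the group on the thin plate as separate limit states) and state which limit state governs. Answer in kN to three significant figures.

757 kN (bearing governs)

Bolt shear: A_b = π·24²/4 = 452.4 mm²; R_n = 579 × 452.4 × 5 × 1 / 1000 = 1310 kN → 0.75 × 1310 = 982 kN.
Bearing (1.2 l_c t F_u ≤ 2.4 d t F_u): upper limit = 2.4·24·8·450 / 1000 = 207.4 kN.
  Edge l_c = 55 − 27/2 = 41.5 → r_n = 179.3 kN; interior l_c = 100 − 27 = 73 → r_n = 207.4 kN.
  R_n,bearing = 1·179.3 + 4·207.4 = 1009 kN → 0.75 × 1009 = 757 kN.
Bearing governs: 757 kN.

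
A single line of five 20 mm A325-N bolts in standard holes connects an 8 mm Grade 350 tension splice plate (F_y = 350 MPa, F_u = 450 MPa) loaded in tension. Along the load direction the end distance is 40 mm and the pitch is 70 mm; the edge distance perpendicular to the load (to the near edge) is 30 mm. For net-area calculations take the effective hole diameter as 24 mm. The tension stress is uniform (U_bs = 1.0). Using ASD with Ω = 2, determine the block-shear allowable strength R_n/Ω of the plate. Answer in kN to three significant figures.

Shear plane L_v = 40 + 4·70 = 320 mm; A_gv = 320 × 8 = 2560 mm².
A_nv = (320 − 4.5·24) × 8 = 1696 mm².
A_nt = (30 − 0.5·24) × 8 = 144 mm².
0.6 F_u A_nv = 457.9 kN; 0.6 F_y A_gv = 537.6 kN → shear rupture governs the shear term.
R_n = 457.9 + 1.0 × 450 × 144 / 1000 = 522.7 kN.
Allowable strength R_n/Ω = 522.7 / 2 = 261 kN.

261 kN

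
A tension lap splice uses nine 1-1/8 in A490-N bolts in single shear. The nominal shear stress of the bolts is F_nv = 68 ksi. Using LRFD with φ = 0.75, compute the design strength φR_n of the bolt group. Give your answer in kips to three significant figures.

456 kips

A_b = π × 1.125² / 4 = 0.994 in².
R_n = F_nv · A_b · n · n_s = 68 × 0.994 × 9 × 1 = 608.3 kips.
Design strength φR_n = 0.75 × 608.3 = 456 kips.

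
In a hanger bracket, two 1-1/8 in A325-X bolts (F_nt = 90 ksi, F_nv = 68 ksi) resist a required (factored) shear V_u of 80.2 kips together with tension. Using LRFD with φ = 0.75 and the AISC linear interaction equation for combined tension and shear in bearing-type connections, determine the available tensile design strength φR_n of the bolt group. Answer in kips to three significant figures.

68.3 kips

A_b = π·1.125²/4 = 0.994 in²; f_rv = 80.2 / (2 × 0.994) = 40.34 ksi.
F'_nt = 1.3 F_nt − (F_nt / φF_nv) f_rv = 1.3·90 − (90/(0.75·68))·40.34 = 45.81 ksi, capped at F_nt → F'_nt = 45.81 ksi.
R_n = F'_nt · A_b · n = 45.81 × 0.994 × 2 = 91.07 kips.
Design strength φR_n = 0.75 × 91.07 = 68.3 kips.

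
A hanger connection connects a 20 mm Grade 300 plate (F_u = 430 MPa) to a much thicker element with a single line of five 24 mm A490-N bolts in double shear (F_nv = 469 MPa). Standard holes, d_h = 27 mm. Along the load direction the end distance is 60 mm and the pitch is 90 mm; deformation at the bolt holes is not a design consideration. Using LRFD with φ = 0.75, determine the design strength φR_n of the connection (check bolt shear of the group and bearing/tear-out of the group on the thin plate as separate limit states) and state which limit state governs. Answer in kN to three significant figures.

1590 kN (bolt shear governs)

Bolt shear: A_b = π·24²/4 = 452.4 mm²; R_n = 469 × 452.4 × 5 × 2 / 1000 = 2122 kN → 0.75 × 2122 = 1590 kN.
Bearing (1.5 l_c t F_u ≤ 3.0 d t F_u): upper limit = 3.0·24·20·430 / 1000 = 619.2 kN.
  Edge l_c = 60 − 27/2 = 46.5 → r_n = 599.9 kN; interior l_c = 90 − 27 = 63 → r_n = 619.2 kN.
  R_n,bearing = 1·599.9 + 4·619.2 = 3077 kN → 0.75 × 3077 = 2310 kN.
Bolt shear governs: 1590 kN.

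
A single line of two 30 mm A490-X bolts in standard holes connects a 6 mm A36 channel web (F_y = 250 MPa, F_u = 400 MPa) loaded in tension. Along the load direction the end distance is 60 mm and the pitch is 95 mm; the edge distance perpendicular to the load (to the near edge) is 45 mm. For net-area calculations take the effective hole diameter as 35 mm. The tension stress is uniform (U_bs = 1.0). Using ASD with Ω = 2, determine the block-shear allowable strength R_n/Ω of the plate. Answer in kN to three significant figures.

Shear plane L_v = 60 + 1·95 = 155 mm; A_gv = 155 × 6 = 930 mm².
A_nv = (155 − 1.5·35) × 6 = 615 mm².
A_nt = (45 − 0.5·35) × 6 = 165 mm².
0.6 F_u A_nv = 147.6 kN; 0.6 F_y A_gv = 139.5 kN → shear yielding governs the shear term.
R_n = 139.5 + 1.0 × 400 × 165 / 1000 = 205.5 kN.
Allowable strength R_n/Ω = 205.5 / 2 = 103 kN.

103 kN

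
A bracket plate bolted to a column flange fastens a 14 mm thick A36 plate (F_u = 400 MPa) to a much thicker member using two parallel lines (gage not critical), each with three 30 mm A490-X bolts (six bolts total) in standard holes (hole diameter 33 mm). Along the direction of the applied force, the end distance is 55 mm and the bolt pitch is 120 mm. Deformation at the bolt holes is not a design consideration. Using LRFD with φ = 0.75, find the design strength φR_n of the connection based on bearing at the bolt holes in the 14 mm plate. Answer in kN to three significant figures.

2000 kN

Per bolt r_n = 1.5 l_c t F_u ≤ 3.0 d t F_u; upper limit = 3.0 × 30 × 14 × 400 / 1000 = 504 kN.
Edge bolt: l_c = 55 − 33/2 = 38.5 mm → 1.5 × 38.5 × 14 × 400 / 1000 = 323.4 → r_n = 323.4 kN.
Interior bolts: l_c = 120 − 33 = 87 mm → 1.5 × 87 × 14 × 400 / 1000 = 730.8 → r_n = 504 kN.
R_n = 2 × 323.4 + 4 × 504 = 2663 kN.
Design strength φR_n = 0.75 × 2663 = 2000 kN.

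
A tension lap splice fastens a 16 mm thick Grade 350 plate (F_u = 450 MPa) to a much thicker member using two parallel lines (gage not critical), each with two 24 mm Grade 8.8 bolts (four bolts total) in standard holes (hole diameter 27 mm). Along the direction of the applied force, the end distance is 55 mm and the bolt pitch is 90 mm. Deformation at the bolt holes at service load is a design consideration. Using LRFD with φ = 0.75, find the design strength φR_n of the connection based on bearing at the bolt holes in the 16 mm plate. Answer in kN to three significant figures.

1160 kN

Per bolt r_n = 1.2 l_c t F_u ≤ 2.4 d t F_u; upper limit = 2.4 × 24 × 16 × 450 / 1000 = 414.7 kN.
Edge bolt: l_c = 55 − 27/2 = 41.5 mm → 1.2 × 41.5 × 16 × 450 / 1000 = 358.6 → r_n = 358.6 kN.
Interior bolts: l_c = 90 − 27 = 63 mm → 1.2 × 63 × 16 × 450 / 1000 = 544.3 → r_n = 414.7 kN.
R_n = 2 × 358.6 + 2 × 414.7 = 1547 kN.
Design strength φR_n = 0.75 × 1547 = 1160 kN.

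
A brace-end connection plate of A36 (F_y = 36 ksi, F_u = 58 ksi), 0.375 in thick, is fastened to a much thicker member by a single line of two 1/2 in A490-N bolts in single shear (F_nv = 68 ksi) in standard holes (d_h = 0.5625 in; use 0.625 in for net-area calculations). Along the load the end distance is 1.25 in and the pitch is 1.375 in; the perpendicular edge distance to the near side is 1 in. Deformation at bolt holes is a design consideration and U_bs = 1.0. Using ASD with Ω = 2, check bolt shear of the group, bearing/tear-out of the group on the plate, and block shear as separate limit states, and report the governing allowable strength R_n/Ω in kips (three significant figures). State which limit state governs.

Bolt shear: A_b = π·0.5²/4 = 0.1963 in²; R_n = 68 × 0.1963 × 2 × 1 = 26.7 kips → 26.7 / 2 = 13.4 kips.
Bearing: edge l_c = 0.9688, r_n = 25.28 kips; interior l_c = 0.8125, r_n = 21.21 kips; R_n = 25.28 + 1·21.21 = 46.49 kips → 23.2 kips.
Block shear: A_gv = 0.9844, A_nv = 0.6328, A_nt = 0.2578 in²; R_n = min(0.6F_uA_nv, 0.6F_yA_gv) + U_bs·F_u·A_nt = 36.22 kips → 18.1 kips.
Bolt shear governs: 13.4 kips.

13.4 kips (bolt shear governs)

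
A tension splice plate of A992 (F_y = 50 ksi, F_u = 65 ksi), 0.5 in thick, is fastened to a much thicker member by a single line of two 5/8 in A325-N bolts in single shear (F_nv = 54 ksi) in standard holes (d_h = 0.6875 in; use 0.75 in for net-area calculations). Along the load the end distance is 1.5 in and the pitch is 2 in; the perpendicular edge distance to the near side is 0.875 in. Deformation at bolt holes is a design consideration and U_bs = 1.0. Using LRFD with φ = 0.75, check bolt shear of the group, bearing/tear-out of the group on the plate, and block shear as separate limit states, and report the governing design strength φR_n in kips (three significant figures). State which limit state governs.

Bolt shear: A_b = π·0.625²/4 = 0.3068 in²; R_n = 54 × 0.3068 × 2 × 1 = 33.13 kips → 0.75 × 33.13 = 24.9 kips.
Bearing: edge l_c = 1.156, r_n = 45.09 kips; interior l_c = 1.312, r_n = 48.75 kips; R_n = 45.09 + 1·48.75 = 93.84 kips → 70.4 kips.
Block shear: A_gv = 1.75, A_nv = 1.188, A_nt = 0.25 in²; R_n = min(0.6F_uA_nv, 0.6F_yA_gv) + U_bs·F_u·A_nt = 62.56 kips → 46.9 kips.
Bolt shear governs: 24.9 kips.

24.9 kips (bolt shear governs)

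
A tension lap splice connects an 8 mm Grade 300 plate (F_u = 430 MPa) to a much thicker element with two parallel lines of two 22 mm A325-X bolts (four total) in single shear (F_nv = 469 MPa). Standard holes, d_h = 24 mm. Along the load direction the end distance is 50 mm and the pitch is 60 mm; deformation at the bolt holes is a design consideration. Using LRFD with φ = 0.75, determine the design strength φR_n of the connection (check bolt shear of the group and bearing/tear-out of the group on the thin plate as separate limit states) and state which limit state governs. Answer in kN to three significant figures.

458 kN (bearing governs)

Bolt shear: A_b = π·22²/4 = 380.1 mm²; R_n = 469 × 380.1 × 4 × 1 / 1000 = 713.1 kN → 0.75 × 713.1 = 535 kN.
Bearing (1.2 l_c t F_u ≤ 2.4 d t F_u): upper limit = 2.4·22·8·430 / 1000 = 181.6 kN.
  Edge l_c = 50 − 24/2 = 38 → r_n = 156.9 kN; interior l_c = 60 − 24 = 36 → r_n = 148.6 kN.
  R_n,bearing = 2·156.9 + 2·148.6 = 610.9 kN → 0.75 × 610.9 = 458 kN.
Bearing governs: 458 kN.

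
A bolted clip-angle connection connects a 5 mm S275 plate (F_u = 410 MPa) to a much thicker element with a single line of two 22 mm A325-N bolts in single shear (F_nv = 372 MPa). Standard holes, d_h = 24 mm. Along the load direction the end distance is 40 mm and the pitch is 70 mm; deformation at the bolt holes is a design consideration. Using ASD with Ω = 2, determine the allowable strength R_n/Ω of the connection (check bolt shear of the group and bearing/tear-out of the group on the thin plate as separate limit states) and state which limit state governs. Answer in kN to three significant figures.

Bolt shear: A_b = π·22²/4 = 380.1 mm²; R_n = 372 × 380.1 × 2 × 1 / 1000 = 282.8 kN → 282.8 / 2 = 141 kN.
Bearing (1.2 l_c t F_u ≤ 2.4 d t F_u): upper limit = 2.4·22·5·410 / 1000 = 108.2 kN.
  Edge l_c = 40 − 24/2 = 28 → r_n = 68.88 kN; interior l_c = 70 − 24 = 46 → r_n = 108.2 kN.
  R_n,bearing = 1·68.88 + 1·108.2 = 177.1 kN → 177.1 / 2 = 88.6 kN.
Bearing governs: 88.6 kN.

88.6 kN (bearing governs)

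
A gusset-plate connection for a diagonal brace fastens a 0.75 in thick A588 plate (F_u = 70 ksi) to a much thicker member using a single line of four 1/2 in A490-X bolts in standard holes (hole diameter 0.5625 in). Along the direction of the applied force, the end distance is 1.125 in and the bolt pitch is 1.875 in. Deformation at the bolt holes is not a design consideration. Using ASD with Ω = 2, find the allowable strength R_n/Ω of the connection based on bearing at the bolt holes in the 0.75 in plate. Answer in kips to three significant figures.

Per bolt r_n = 1.5 l_c t F_u ≤ 3.0 d t F_u; upper limit = 3.0 × 0.5 × 0.75 × 70 = 78.75 kips.
Edge bolt: l_c = 1.125 − 0.5625/2 = 0.8438 in → 1.5 × 0.8438 × 0.75 × 70 = 66.45 → r_n = 66.45 kips.
Interior bolts: l_c = 1.875 − 0.5625 = 1.312 in → 1.5 × 1.312 × 0.75 × 70 = 103.4 → r_n = 78.75 kips.
R_n = 1 × 66.45 + 3 × 78.75 = 302.7 kips.
Allowable strength R_n/Ω = 302.7 / 2 = 151 kips.

151 kips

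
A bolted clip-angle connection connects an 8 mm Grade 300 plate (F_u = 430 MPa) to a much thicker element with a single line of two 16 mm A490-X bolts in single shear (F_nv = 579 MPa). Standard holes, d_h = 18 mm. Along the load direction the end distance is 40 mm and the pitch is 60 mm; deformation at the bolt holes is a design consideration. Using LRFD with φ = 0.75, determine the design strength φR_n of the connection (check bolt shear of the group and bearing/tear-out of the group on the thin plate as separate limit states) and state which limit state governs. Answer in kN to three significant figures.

Bolt shear: A_b = π·16²/4 = 201.1 mm²; R_n = 579 × 201.1 × 2 × 1 / 1000 = 232.8 kN → 0.75 × 232.8 = 175 kN.
Bearing (1.2 l_c t F_u ≤ 2.4 d t F_u): upper limit = 2.4·16·8·430 / 1000 = 132.1 kN.
  Edge l_c = 40 − 18/2 = 31 → r_n = 128 kN; interior l_c = 60 − 18 = 42 → r_n = 132.1 kN.
  R_n,bearing = 1·128 + 1·132.1 = 260.1 kN → 0.75 × 260.1 = 195 kN.
Bolt shear governs: 175 kN.

175 kN (bolt shear governs)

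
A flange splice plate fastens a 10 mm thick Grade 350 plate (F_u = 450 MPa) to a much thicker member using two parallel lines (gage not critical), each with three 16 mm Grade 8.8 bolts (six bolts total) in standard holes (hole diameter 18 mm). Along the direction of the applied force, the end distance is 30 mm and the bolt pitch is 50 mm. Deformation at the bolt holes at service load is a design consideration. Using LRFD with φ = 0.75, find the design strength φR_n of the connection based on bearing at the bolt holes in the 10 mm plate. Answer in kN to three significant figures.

Per bolt r_n = 1.2 l_c t F_u ≤ 2.4 d t F_u; upper limit = 2.4 × 16 × 10 × 450 / 1000 = 172.8 kN.
Edge bolt: l_c = 30 − 18/2 = 21 mm → 1.2 × 21 × 10 × 450 / 1000 = 113.4 → r_n = 113.4 kN.
Interior bolts: l_c = 50 − 18 = 32 mm → 1.2 × 32 × 10 × 450 / 1000 = 172.8 → r_n = 172.8 kN.
R_n = 2 × 113.4 + 4 × 172.8 = 918 kN.
Design strength φR_n = 0.75 × 918 = 688 kN.

688 kN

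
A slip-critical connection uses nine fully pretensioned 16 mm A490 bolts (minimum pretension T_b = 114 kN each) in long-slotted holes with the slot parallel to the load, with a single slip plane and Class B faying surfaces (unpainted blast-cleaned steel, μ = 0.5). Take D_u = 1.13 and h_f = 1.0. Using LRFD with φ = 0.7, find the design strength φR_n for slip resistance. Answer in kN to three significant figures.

406 kN

R_n = μ · D_u · h_f · T_b · n_s · n_b = 0.5 × 1.13 × 1.0 × 114 × 1 × 9 = 579.7 kN.
Design strength φR_n = 0.7 × 579.7 = 406 kN.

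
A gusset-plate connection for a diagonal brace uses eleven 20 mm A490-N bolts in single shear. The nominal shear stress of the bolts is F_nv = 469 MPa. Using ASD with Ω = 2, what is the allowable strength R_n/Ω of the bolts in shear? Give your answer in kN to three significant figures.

810 kN

A_b = π × 20² / 4 = 314.2 mm².
R_n = F_nv · A_b · n · n_s = 469 × 314.2 × 11 × 1 / 1000 = 1621 kN.
Allowable strength R_n/Ω = 1621 / 2 = 810 kN.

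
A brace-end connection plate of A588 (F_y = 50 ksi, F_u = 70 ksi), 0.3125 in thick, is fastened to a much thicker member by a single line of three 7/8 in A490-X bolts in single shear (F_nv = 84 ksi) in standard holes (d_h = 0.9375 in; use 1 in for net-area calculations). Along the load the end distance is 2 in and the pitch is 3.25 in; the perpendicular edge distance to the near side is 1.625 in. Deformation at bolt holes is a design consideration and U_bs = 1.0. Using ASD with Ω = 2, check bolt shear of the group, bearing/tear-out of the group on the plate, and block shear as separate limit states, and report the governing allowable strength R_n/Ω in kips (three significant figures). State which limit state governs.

51.7 kips (block shear governs)

Bolt shear: A_b = π·0.875²/4 = 0.6013 in²; R_n = 84 × 0.6013 × 3 × 1 = 151.5 kips → 151.5 / 2 = 75.8 kips.
Bearing: edge l_c = 1.531, r_n = 40.2 kips; interior l_c = 2.312, r_n = 45.94 kips; R_n = 40.2 + 2·45.94 = 132.1 kips → 66 kips.
Block shear: A_gv = 2.656, A_nv = 1.875, A_nt = 0.3516 in²; R_n = min(0.6F_uA_nv, 0.6F_yA_gv) + U_bs·F_u·A_nt = 103.4 kips → 51.7 kips.
Block shear governs: 51.7 kips.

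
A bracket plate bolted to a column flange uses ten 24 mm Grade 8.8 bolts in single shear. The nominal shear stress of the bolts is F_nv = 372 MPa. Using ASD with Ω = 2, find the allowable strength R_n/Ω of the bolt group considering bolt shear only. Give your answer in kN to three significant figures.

841 kN

A_b = π × 24² / 4 = 452.4 mm².
R_n = F_nv · A_b · n · n_s = 372 × 452.4 × 10 × 1 / 1000 = 1683 kN.
Allowable strength R_n/Ω = 1683 / 2 = 841 kN.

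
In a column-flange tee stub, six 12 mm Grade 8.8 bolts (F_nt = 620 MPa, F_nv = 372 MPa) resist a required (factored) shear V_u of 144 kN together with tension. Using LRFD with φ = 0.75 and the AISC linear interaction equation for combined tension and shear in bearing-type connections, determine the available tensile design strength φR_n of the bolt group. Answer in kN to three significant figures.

170 kN

A_b = π·12²/4 = 113.1 mm²; f_rv = 144 × 1000 / (6 × 113.1) = 212.2 MPa.
F'_nt = 1.3 F_nt − (F_nt / φF_nv) f_rv = 1.3·620 − (620/(0.75·372))·212.2 = 334.4 MPa, capped at F_nt → F'_nt = 334.4 MPa.
R_n = F'_nt · A_b · n = 334.4 × 113.1 × 6 / 1000 = 226.9 kN.
Design strength φR_n = 0.75 × 226.9 = 170 kN.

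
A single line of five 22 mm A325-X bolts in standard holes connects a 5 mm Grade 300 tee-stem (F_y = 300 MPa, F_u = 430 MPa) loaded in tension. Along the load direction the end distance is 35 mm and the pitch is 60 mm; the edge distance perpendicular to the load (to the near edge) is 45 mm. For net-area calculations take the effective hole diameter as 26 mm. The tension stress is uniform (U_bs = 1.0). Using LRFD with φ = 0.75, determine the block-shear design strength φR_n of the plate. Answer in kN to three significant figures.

204 kN

Shear plane L_v = 35 + 4·60 = 275 mm; A_gv = 275 × 5 = 1375 mm².
A_nv = (275 − 4.5·26) × 5 = 790 mm².
A_nt = (45 − 0.5·26) × 5 = 160 mm².
0.6 F_u A_nv = 203.8 kN; 0.6 F_y A_gv = 247.5 kN → shear rupture governs the shear term.
R_n = 203.8 + 1.0 × 430 × 160 / 1000 = 272.6 kN.
Design strength φR_n = 0.75 × 272.6 = 204 kN.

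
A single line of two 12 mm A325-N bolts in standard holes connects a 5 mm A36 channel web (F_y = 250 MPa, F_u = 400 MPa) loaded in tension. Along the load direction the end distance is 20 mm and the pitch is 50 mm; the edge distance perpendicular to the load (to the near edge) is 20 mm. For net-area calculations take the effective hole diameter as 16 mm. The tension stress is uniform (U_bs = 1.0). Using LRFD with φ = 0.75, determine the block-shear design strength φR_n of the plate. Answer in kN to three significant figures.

57.4 kN

Shear plane L_v = 20 + 1·50 = 70 mm; A_gv = 70 × 5 = 350 mm².
A_nv = (70 − 1.5·16) × 5 = 230 mm².
A_nt = (20 − 0.5·16) × 5 = 60 mm².
0.6 F_u A_nv = 55.2 kN; 0.6 F_y A_gv = 52.5 kN → shear yielding governs the shear term.
R_n = 52.5 + 1.0 × 400 × 60 / 1000 = 76.5 kN.
Design strength φR_n = 0.75 × 76.5 = 57.4 kN.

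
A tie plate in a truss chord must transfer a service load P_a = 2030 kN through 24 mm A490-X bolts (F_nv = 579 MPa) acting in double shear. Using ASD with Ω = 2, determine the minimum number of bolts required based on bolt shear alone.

A_b = π·24²/4 = 452.4 mm².
Per-bolt allowable strength R_n/Ω = 579 × 452.4 × 2 / 1000 / 2 = 261.9 kN.
n ≥ 2030 / 261.9 = 7.75 → use 8 bolts.

8 bolts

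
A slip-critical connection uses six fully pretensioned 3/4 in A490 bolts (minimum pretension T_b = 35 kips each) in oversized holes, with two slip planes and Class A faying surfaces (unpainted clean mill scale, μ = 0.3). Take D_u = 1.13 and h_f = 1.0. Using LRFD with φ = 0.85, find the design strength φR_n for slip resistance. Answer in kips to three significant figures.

121 kips

R_n = μ · D_u · h_f · T_b · n_s · n_b = 0.3 × 1.13 × 1.0 × 35 × 2 × 6 = 142.4 kips.
Design strength φR_n = 0.85 × 142.4 = 121 kips.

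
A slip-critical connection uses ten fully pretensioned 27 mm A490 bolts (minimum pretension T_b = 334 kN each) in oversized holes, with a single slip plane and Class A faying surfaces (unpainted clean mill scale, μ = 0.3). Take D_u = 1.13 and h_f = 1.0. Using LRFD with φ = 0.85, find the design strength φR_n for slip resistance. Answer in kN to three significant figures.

R_n = μ · D_u · h_f · T_b · n_s · n_b = 0.3 × 1.13 × 1.0 × 334 × 1 × 10 = 1132 kN.
Design strength φR_n = 0.85 × 1132 = 962 kN.

962 kN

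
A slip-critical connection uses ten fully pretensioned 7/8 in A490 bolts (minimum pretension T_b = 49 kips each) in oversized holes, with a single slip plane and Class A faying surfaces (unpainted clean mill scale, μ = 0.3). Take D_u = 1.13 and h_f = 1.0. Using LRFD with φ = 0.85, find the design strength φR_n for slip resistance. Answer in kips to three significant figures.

R_n = μ · D_u · h_f · T_b · n_s · n_b = 0.3 × 1.13 × 1.0 × 49 × 1 × 10 = 166.1 kips.
Design strength φR_n = 0.85 × 166.1 = 141 kips.

141 kips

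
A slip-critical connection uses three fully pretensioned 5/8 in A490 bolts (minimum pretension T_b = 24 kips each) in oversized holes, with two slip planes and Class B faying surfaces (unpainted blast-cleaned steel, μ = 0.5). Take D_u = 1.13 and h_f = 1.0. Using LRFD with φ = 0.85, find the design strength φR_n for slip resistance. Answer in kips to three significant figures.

69.2 kips

R_n = μ · D_u · h_f · T_b · n_s · n_b = 0.5 × 1.13 × 1.0 × 24 × 2 × 3 = 81.36 kips.
Design strength φR_n = 0.85 × 81.36 = 69.2 kips.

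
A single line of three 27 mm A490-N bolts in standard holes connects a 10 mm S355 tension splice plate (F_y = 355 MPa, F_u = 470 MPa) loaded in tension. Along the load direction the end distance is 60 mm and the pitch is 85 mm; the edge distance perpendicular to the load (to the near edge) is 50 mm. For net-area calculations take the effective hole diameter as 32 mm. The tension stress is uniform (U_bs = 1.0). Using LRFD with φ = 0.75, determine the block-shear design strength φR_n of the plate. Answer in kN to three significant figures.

437 kN

Shear plane L_v = 60 + 2·85 = 230 mm; A_gv = 230 × 10 = 2300 mm².
A_nv = (230 − 2.5·32) × 10 = 1500 mm².
A_nt = (50 − 0.5·32) × 10 = 340 mm².
0.6 F_u A_nv = 423 kN; 0.6 F_y A_gv = 489.9 kN → shear rupture governs the shear term.
R_n = 423 + 1.0 × 470 × 340 / 1000 = 582.8 kN.
Design strength φR_n = 0.75 × 582.8 = 437 kN.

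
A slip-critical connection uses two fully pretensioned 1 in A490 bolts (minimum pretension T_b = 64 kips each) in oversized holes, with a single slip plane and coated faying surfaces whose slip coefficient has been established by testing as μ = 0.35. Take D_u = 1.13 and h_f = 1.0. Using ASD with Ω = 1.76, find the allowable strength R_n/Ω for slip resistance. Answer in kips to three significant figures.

R_n = μ · D_u · h_f · T_b · n_s · n_b = 0.35 × 1.13 × 1.0 × 64 × 1 × 2 = 50.62 kips.
Allowable strength R_n/Ω = 50.62 / 1.76 = 28.8 kips.

28.8 kips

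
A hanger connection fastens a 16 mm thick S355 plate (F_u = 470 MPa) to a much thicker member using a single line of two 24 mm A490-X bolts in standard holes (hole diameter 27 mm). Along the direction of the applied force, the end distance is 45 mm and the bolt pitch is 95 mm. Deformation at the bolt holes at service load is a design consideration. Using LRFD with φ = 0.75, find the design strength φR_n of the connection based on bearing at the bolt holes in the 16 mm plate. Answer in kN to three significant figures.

538 kN

Per bolt r_n = 1.2 l_c t F_u ≤ 2.4 d t F_u; upper limit = 2.4 × 24 × 16 × 470 / 1000 = 433.2 kN.
Edge bolt: l_c = 45 − 27/2 = 31.5 mm → 1.2 × 31.5 × 16 × 470 / 1000 = 284.3 → r_n = 284.3 kN.
Interior bolts: l_c = 95 − 27 = 68 mm → 1.2 × 68 × 16 × 470 / 1000 = 613.6 → r_n = 433.2 kN.
R_n = 1 × 284.3 + 1 × 433.2 = 717.4 kN.
Design strength φR_n = 0.75 × 717.4 = 538 kN.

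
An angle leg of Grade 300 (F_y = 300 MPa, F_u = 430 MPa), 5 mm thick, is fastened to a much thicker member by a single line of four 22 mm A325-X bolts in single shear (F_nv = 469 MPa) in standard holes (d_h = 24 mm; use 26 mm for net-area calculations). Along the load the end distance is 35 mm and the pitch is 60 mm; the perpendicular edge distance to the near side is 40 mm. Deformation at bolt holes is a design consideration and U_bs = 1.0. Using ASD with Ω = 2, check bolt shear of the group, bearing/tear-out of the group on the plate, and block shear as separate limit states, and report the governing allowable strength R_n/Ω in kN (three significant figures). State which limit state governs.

109 kN (block shear governs)

Bolt shear: A_b = π·22²/4 = 380.1 mm²; R_n = 469 × 380.1 × 4 × 1 / 1000 = 713.1 kN → 713.1 / 2 = 357 kN.
Bearing: edge l_c = 23, r_n = 59.34 kN; interior l_c = 36, r_n = 92.88 kN; R_n = 59.34 + 3·92.88 = 338 kN → 169 kN.
Block shear: A_gv = 1075, A_nv = 620, A_nt = 135 mm²; R_n = min(0.6F_uA_nv, 0.6F_yA_gv) + U_bs·F_u·A_nt = 218 kN → 109 kN.
Block shear governs: 109 kN.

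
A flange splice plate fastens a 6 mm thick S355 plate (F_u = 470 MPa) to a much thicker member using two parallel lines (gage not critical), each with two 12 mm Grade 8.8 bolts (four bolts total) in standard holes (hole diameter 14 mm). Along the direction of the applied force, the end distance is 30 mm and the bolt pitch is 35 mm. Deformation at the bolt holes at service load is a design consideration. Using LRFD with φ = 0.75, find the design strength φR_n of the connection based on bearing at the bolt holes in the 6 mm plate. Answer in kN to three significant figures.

Per bolt r_n = 1.2 l_c t F_u ≤ 2.4 d t F_u; upper limit = 2.4 × 12 × 6 × 470 / 1000 = 81.22 kN.
Edge bolt: l_c = 30 − 14/2 = 23 mm → 1.2 × 23 × 6 × 470 / 1000 = 77.83 → r_n = 77.83 kN.
Interior bolts: l_c = 35 − 14 = 21 mm → 1.2 × 21 × 6 × 470 / 1000 = 71.06 → r_n = 71.06 kN.
R_n = 2 × 77.83 + 2 × 71.06 = 297.8 kN.
Design strength φR_n = 0.75 × 297.8 = 223 kN.

223 kN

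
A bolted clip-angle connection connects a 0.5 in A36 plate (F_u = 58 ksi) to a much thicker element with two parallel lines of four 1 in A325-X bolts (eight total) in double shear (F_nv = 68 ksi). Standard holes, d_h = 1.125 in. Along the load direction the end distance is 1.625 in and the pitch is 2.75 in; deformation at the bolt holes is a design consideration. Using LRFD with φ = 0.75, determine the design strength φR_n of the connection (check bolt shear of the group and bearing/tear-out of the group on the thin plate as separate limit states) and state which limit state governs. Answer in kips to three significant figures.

310 kips (bearing governs)

Bolt shear: A_b = π·1²/4 = 0.7854 in²; R_n = 68 × 0.7854 × 8 × 2 = 854.5 kips → 0.75 × 854.5 = 641 kips.
Bearing (1.2 l_c t F_u ≤ 2.4 d t F_u): upper limit = 2.4·1·0.5·58 = 69.6 kips.
  Edge l_c = 1.625 − 1.125/2 = 1.062 → r_n = 36.97 kips; interior l_c = 2.75 − 1.125 = 1.625 → r_n = 56.55 kips.
  R_n,bearing = 2·36.97 + 6·56.55 = 413.2 kips → 0.75 × 413.2 = 310 kips.
Bearing governs: 310 kips.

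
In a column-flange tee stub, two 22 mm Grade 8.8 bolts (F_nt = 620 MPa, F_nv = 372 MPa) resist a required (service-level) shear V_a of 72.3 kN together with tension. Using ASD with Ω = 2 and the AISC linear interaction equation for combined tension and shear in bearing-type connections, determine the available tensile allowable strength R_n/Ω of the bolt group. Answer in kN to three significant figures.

186 kN

A_b = π·22²/4 = 380.1 mm²; f_rv = 72.3 × 1000 / (2 × 380.1) = 95.1 MPa.
F'_nt = 1.3 F_nt − (Ω F_nt / F_nv) f_rv = 1.3·620 − (2·620/372)·95.1 = 489 MPa, capped at F_nt → F'_nt = 489 MPa.
R_n = F'_nt · A_b · n = 489 × 380.1 × 2 / 1000 = 371.8 kN.
Allowable strength R_n/Ω = 371.8 / 2 = 186 kN.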